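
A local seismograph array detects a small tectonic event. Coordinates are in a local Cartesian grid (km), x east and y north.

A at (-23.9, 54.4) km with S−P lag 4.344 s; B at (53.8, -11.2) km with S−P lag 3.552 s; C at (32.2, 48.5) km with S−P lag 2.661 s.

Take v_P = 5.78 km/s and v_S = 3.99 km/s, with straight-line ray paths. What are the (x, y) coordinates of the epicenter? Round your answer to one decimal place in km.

(18.0, 17.3)

Distance from S−P lag: d = Δt · v_P v_S / (v_P − v_S) = Δt · (5.78·3.99)/(5.78−3.99) ≈ 12.8839·Δt.
So d_A = 55.97, d_B = 45.76, d_C = 34.28 km.
Circle about each station: (x + 23.9)² + (y − 54.4)² = 55.97²; (x − 53.8)² + (y + 11.2)² = 45.76²; (x − 32.2)² + (y − 48.5)² = 34.28².
Subtracting pairs of circle equations eliminates x²+y² and gives linear equations (the radical axes):
155.4 x − 131.2 y = 527.97
112.2 x − 11.8 y = 1816.04
Solving the 2×2 system: x ≈ 18.0, y ≈ 17.3 km.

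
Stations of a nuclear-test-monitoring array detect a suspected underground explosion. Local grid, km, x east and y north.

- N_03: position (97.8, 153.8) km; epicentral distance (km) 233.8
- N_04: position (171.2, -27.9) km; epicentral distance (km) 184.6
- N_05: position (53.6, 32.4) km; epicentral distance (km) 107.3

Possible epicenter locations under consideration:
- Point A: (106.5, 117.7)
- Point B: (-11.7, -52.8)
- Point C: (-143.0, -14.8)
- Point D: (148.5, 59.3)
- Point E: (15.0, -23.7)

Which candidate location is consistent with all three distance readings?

Point B

For each candidate, compare |candidate − station| to the reported distance:
Point A: residuals N_03 196.7, N_04 25.3, N_05 6.9 → max 196.7 km
Point B: residuals N_03 0.0, N_04 0.0, N_05 0.0 → max 0.0 km
Point C: residuals N_03 60.2, N_04 129.9, N_05 94.9 → max 129.9 km
Point D: residuals N_03 126.6, N_04 94.5, N_05 8.7 → max 126.6 km
Point E: residuals N_03 37.9, N_04 28.3, N_05 39.2 → max 39.2 km
Only Point B has all residuals ≈ 0.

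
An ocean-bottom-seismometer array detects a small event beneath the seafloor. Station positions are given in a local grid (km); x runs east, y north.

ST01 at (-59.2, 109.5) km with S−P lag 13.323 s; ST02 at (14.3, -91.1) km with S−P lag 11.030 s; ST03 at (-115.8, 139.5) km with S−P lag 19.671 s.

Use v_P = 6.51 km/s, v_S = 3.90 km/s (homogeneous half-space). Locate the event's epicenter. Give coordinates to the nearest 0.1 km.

29.6 km east, 15.1 km north

Distance from S−P lag: d = Δt · v_P v_S / (v_P − v_S) = Δt · (6.51·3.90)/(6.51−3.90) ≈ 9.7276·Δt.
So d_ST01 = 129.60, d_ST02 = 107.30, d_ST03 = 191.35 km.
Circle about each station: (x + 59.2)² + (y − 109.5)² = 129.60²; (x − 14.3)² + (y + 91.1)² = 107.30²; (x + 115.8)² + (y − 139.5)² = 191.35².
Subtracting the ST01 equation from the ST02 and ST03 equations removes the quadratic terms:
147.0 x − 401.2 y = -1708.32
-113.2 x + 60.0 y = -2443.66
Solving the 2×2 system: x ≈ 29.6, y ≈ 15.1 km.
Check against ST01 (with the unrounded x, y): √((x + 59.2)²+(y − 109.5)²) = 129.60 ≈ 129.60 km. ✓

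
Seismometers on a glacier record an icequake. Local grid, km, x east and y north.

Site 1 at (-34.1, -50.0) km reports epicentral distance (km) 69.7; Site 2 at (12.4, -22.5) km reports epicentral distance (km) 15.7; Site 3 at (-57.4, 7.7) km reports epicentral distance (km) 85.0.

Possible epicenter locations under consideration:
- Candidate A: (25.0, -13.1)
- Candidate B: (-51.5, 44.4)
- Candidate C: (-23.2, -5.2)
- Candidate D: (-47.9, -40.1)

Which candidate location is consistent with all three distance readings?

Candidate A

For each candidate, compare |candidate − station| to the reported distance:
Candidate A: residuals Site 1 0.0, Site 2 0.0, Site 3 0.0 → max 0.0 km
Candidate B: residuals Site 1 26.3, Site 2 76.8, Site 3 47.8 → max 76.8 km
Candidate C: residuals Site 1 23.6, Site 2 23.9, Site 3 48.4 → max 48.4 km
Candidate D: residuals Site 1 52.7, Site 2 47.1, Site 3 36.3 → max 52.7 km
Only Candidate A has all residuals ≈ 0.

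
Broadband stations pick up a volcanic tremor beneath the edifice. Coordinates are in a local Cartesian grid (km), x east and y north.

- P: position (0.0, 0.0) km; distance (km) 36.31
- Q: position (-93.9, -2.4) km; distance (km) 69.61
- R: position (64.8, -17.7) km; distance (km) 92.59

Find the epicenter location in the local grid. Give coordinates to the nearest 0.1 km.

Circle about each station: x² + y² = 36.31²; (x + 93.9)² + (y + 2.4)² = 69.61²; (x − 64.8)² + (y + 17.7)² = 92.59².
Subtracting pairs of circle equations eliminates x²+y² and gives linear equations (the radical axes):
-187.8 x − 4.8 y = 5295.83
129.6 x − 35.4 y = -2742.16
Solving the 2×2 system: x ≈ -27.6, y ≈ -23.6 km.
Check against P (with the unrounded x, y): √(x²+y²) = 36.29 ≈ 36.31 km. ✓

(-27.6, -23.6)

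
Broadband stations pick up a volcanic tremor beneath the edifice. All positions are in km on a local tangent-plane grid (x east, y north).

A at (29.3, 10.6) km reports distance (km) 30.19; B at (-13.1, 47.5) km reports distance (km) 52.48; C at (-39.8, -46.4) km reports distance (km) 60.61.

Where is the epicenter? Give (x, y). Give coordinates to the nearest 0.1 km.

2.2 km east, -2.7 km north

Circle about each station: (x − 29.3)² + (y − 10.6)² = 30.19²; (x + 13.1)² + (y − 47.5)² = 52.48²; (x + 39.8)² + (y + 46.4)² = 60.61².
Subtracting pairs of circle equations eliminates x²+y² and gives linear equations (the radical axes):
-84.8 x + 73.8 y = -385.70
-138.2 x − 114.0 y = 4.01
Solving the 2×2 system: x ≈ 2.2, y ≈ -2.7 km.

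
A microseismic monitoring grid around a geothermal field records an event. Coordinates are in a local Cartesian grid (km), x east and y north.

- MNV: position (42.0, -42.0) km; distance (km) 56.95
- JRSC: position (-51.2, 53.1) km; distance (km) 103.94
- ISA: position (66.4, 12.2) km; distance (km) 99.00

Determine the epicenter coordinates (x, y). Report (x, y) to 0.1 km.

-14.9 km east, -44.3 km north

Circle about each station: (x − 42.0)² + (y + 42.0)² = 56.95²; (x + 51.2)² + (y − 53.1)² = 103.94²; (x − 66.4)² + (y − 12.2)² = 99.00².
Subtracting pairs of circle equations eliminates x²+y² and gives linear equations (the radical axes):
-186.4 x + 190.2 y = -5647.17
48.8 x + 108.4 y = -5527.90
Solving the 2×2 system: x ≈ -14.9, y ≈ -44.3 km.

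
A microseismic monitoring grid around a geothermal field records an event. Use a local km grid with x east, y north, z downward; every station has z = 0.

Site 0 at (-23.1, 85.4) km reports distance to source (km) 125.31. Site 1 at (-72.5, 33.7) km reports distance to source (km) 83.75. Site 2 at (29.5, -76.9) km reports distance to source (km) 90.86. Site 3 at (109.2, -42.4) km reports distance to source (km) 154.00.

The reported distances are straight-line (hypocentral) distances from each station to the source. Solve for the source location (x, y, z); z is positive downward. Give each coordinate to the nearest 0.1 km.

x ≈ -39.4 km, y ≈ -32.5 km, depth ≈ 39.2 km

Each station gives a sphere (x−x_i)² + (y−y_i)² + z² = d_i² (stations at z=0).
Subtracting the Site 0 sphere from Site 1 and Site 2: z² cancels, leaving linear equations in x and y:
-98.8 x − 103.4 y = 7253.70
105.2 x − 324.6 y = 6404.15
Solving: x ≈ -39.405, y ≈ -32.500 km (keep extra digits for the depth step; rounded: -39.4, -32.5).
Then from the Site 0 sphere: z² = 125.31² − (x + 23.1)² − (y − 85.4)² with x = -39.405, y = -32.500, so z ≈ 39.196 ≈ 39.2 km.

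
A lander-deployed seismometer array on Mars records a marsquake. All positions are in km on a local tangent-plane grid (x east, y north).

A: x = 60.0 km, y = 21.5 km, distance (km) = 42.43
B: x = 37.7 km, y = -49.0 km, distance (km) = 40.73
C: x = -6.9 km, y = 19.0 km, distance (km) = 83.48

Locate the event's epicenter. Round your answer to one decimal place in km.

Circle about each station: (x − 60.0)² + (y − 21.5)² = 42.43²; (x − 37.7)² + (y + 49.0)² = 40.73²; (x + 6.9)² + (y − 19.0)² = 83.48².
Subtracting the A equation from the B and C equations removes the quadratic terms:
-44.6 x − 141.0 y = -98.59
-133.8 x − 5.0 y = -8822.25
Solving the 2×2 system: x ≈ 66.7, y ≈ -20.4 km.
Check against A (with the unrounded x, y): √((x − 60.0)²+(y − 21.5)²) = 42.43 ≈ 42.43 km. ✓

66.7 km east, -20.4 km north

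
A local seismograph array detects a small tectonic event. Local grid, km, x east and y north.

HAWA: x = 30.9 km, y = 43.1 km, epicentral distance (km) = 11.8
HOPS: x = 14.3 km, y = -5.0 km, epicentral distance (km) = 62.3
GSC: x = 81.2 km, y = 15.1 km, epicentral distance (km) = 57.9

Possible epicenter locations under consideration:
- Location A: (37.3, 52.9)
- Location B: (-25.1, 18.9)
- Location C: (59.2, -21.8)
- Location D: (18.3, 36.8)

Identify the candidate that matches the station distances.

Location A

For each candidate, compare |candidate − station| to the reported distance:
Location A: residuals HAWA 0.1, HOPS 0.0, GSC 0.0 → max 0.1 km
Location B: residuals HAWA 49.2, HOPS 16.2, GSC 48.5 → max 49.2 km
Location C: residuals HAWA 59.0, HOPS 14.4, GSC 14.9 → max 59.0 km
Location D: residuals HAWA 2.3, HOPS 20.3, GSC 8.6 → max 20.3 km
Only Location A has all residuals ≈ 0.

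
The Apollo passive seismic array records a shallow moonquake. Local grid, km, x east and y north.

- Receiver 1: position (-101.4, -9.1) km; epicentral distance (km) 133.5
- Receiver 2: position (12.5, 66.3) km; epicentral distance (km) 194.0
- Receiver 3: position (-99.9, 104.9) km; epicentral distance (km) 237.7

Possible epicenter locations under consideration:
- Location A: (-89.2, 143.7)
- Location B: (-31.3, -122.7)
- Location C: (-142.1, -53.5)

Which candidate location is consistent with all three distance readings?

Location B

For each candidate, compare |candidate − station| to the reported distance:
Location A: residuals Receiver 1 19.8, Receiver 2 66.2, Receiver 3 197.5 → max 197.5 km
Location B: residuals Receiver 1 0.0, Receiver 2 0.0, Receiver 3 0.0 → max 0.0 km
Location C: residuals Receiver 1 73.3, Receiver 2 1.6, Receiver 3 73.8 → max 73.8 km
Only Location B has all residuals ≈ 0.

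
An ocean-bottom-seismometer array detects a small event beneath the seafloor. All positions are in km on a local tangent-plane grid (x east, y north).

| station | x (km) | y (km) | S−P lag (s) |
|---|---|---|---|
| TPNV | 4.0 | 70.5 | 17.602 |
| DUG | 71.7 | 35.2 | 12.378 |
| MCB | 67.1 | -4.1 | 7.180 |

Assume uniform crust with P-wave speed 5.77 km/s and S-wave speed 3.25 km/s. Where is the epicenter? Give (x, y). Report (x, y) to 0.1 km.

x ≈ 46.5 km, y ≈ -53.4 km

Distance from S−P lag: d = Δt · v_P v_S / (v_P − v_S) = Δt · (5.77·3.25)/(5.77−3.25) ≈ 7.4415·Δt.
So d_TPNV = 130.98, d_DUG = 92.11, d_MCB = 53.43 km.
Circle about each station: (x − 4.0)² + (y − 70.5)² = 130.98²; (x − 71.7)² + (y − 35.2)² = 92.11²; (x − 67.1)² + (y + 4.1)² = 53.43².
Subtracting the TPNV equation from the DUG and MCB equations removes the quadratic terms:
135.4 x − 70.6 y = 10065.19
126.2 x − 149.2 y = 13833.97
Solving the 2×2 system: x ≈ 46.5, y ≈ -53.4 km.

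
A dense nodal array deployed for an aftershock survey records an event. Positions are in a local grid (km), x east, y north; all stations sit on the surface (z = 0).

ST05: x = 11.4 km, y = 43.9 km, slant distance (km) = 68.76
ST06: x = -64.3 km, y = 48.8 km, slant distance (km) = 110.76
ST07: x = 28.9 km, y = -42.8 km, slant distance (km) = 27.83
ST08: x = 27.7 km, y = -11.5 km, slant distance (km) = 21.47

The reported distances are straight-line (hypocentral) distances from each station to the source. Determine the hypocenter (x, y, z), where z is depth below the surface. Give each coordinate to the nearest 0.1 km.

Each station gives a sphere (x−x_i)² + (y−y_i)² + z² = d_i² (stations at z=0).
Subtracting the ST05 sphere from ST06 and ST07: z² cancels, leaving linear equations in x and y:
-151.4 x + 9.8 y = -3081.08
35.0 x − 173.4 y = 4563.31
Solving: x ≈ 18.894, y ≈ -22.503 km (keep extra digits for the depth step; rounded: 18.9, -22.5).
Then from the ST05 sphere: z² = 68.76² − (x − 11.4)² − (y − 43.9)² with x = 18.894, y = -22.503, so z ≈ 16.199 ≈ 16.2 km.
Check against ST08 (with the unrounded solution): distance 21.47 ≈ 21.47 km. ✓

(18.9, -22.5, 16.2)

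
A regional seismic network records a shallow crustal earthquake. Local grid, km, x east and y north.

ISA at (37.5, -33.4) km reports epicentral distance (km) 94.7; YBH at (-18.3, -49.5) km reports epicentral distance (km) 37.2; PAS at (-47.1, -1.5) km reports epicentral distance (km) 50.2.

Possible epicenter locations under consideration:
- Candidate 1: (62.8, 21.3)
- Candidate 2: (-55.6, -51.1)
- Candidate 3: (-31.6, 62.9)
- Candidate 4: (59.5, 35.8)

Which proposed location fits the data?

Candidate 2

For each candidate, compare |candidate − station| to the reported distance:
Candidate 1: residuals ISA 34.4, YBH 70.5, PAS 62.0 → max 70.5 km
Candidate 2: residuals ISA 0.1, YBH 0.1, PAS 0.1 → max 0.1 km
Candidate 3: residuals ISA 23.8, YBH 76.0, PAS 16.0 → max 76.0 km
Candidate 4: residuals ISA 22.1, YBH 78.3, PAS 62.7 → max 78.3 km
Only Candidate 2 has all residuals ≈ 0.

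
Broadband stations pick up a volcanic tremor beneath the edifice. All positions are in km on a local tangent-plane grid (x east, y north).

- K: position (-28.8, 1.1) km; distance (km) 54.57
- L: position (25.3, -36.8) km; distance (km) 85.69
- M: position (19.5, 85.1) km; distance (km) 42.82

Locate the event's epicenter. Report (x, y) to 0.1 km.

2.5 km east, 45.8 km north

Circle about each station: (x + 28.8)² + (y − 1.1)² = 54.57²; (x − 25.3)² + (y + 36.8)² = 85.69²; (x − 19.5)² + (y − 85.1)² = 42.82².
Subtracting the K equation from the L and M equations removes the quadratic terms:
108.2 x − 75.8 y = -3201.21
96.6 x + 168.0 y = 7935.94
Solving the 2×2 system: x ≈ 2.5, y ≈ 45.8 km.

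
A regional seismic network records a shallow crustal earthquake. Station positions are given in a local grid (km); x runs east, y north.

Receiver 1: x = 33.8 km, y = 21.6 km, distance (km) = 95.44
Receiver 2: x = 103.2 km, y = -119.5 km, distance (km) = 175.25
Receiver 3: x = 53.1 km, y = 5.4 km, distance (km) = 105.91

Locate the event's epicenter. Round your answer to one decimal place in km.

Circle about each station: (x − 33.8)² + (y − 21.6)² = 95.44²; (x − 103.2)² + (y + 119.5)² = 175.25²; (x − 53.1)² + (y − 5.4)² = 105.91².
Subtracting the Receiver 1 equation from the Receiver 2 and Receiver 3 equations removes the quadratic terms:
138.8 x − 282.2 y = 1717.72
38.6 x − 32.4 y = -868.36
Solving the 2×2 system: x ≈ -47.0, y ≈ -29.2 km.

(-47.0, -29.2)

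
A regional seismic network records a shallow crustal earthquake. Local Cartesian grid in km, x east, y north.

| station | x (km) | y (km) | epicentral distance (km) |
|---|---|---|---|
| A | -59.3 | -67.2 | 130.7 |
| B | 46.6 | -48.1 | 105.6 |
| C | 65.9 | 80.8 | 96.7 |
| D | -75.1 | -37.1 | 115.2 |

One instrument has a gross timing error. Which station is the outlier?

C

Solve using three stations at a time. Using A, B, D (subtract circle equations pairwise → linear system) gives (x, y) ≈ (2.6, 47.8).
Distances from that point to each station vs reported:
  A: calculated 130.6 vs reported 130.7 → residual 0.1 km
  B: calculated 105.5 vs reported 105.6 → residual 0.1 km
  C: calculated 71.3 vs reported 96.7 → residual 25.4 km
  D: calculated 115.1 vs reported 115.2 → residual 0.1 km
A, B, D are mutually consistent (residuals ≈ 0); C is off by 25.4 km.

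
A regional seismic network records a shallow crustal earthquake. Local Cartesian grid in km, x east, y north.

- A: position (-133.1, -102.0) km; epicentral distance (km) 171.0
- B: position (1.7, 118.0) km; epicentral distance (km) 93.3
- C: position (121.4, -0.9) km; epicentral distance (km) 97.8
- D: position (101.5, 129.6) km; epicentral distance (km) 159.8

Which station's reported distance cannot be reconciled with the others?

C

Solve using three stations at a time. Using A, B, D (subtract circle equations pairwise → linear system) gives (x, y) ≈ (-21.5, 27.6).
Distances from that point to each station vs reported:
  A: calculated 171.0 vs reported 171.0 → residual 0.0 km
  B: calculated 93.3 vs reported 93.3 → residual 0.0 km
  C: calculated 145.8 vs reported 97.8 → residual 48.0 km
  D: calculated 159.8 vs reported 159.8 → residual 0.0 km
A, B, D are mutually consistent (residuals ≈ 0); C is off by 48.0 km.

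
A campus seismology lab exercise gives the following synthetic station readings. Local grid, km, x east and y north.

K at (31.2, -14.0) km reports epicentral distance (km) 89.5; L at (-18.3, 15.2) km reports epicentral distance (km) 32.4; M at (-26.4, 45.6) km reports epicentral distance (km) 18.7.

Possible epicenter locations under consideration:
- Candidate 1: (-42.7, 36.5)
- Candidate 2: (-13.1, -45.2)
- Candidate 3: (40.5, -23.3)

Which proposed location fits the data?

For each candidate, compare |candidate − station| to the reported distance:
Candidate 1: residuals K 0.0, L 0.0, M 0.0 → max 0.0 km
Candidate 2: residuals K 35.3, L 28.2, M 73.1 → max 73.1 km
Candidate 3: residuals K 76.3, L 37.9, M 77.3 → max 77.3 km
Only Candidate 1 has all residuals ≈ 0.

Candidate 1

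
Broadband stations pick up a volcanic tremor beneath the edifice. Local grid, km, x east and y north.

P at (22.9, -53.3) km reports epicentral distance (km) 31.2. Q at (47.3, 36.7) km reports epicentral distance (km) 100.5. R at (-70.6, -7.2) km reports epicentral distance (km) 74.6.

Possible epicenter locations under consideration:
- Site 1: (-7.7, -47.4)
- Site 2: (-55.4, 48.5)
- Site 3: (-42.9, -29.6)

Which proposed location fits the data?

Site 1

For each candidate, compare |candidate − station| to the reported distance:
Site 1: residuals P 0.0, Q 0.0, R 0.0 → max 0.0 km
Site 2: residuals P 97.2, Q 2.9, R 16.9 → max 97.2 km
Site 3: residuals P 38.7, Q 11.4, R 39.0 → max 39.0 km
Only Site 1 has all residuals ≈ 0.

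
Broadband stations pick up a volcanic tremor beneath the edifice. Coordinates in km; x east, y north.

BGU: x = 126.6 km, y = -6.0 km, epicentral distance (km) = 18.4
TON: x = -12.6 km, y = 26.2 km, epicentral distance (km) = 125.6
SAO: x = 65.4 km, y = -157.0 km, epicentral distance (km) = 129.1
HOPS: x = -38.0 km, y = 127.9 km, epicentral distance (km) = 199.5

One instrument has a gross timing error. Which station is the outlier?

Solve using three stations at a time. Using BGU, TON, HOPS (subtract circle equations pairwise → linear system) gives (x, y) ≈ (108.3, -7.7).
Distances from that point to each station vs reported:
  BGU: calculated 18.3 vs reported 18.4 → residual 0.1 km
  TON: calculated 125.6 vs reported 125.6 → residual 0.0 km
  SAO: calculated 155.4 vs reported 129.1 → residual 26.3 km
  HOPS: calculated 199.5 vs reported 199.5 → residual 0.0 km
BGU, TON, HOPS are mutually consistent (residuals ≈ 0); SAO is off by 26.3 km.

SAO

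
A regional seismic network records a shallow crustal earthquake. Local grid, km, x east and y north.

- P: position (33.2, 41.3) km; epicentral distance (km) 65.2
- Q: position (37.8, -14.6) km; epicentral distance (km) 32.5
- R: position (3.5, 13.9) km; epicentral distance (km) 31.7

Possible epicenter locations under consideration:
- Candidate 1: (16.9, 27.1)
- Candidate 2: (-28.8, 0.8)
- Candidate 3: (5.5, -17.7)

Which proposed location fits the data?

For each candidate, compare |candidate − station| to the reported distance:
Candidate 1: residuals P 43.6, Q 14.1, R 12.9 → max 43.6 km
Candidate 2: residuals P 8.9, Q 35.9, R 3.2 → max 35.9 km
Candidate 3: residuals P 0.0, Q 0.1, R 0.0 → max 0.1 km
Only Candidate 3 has all residuals ≈ 0.

Candidate 3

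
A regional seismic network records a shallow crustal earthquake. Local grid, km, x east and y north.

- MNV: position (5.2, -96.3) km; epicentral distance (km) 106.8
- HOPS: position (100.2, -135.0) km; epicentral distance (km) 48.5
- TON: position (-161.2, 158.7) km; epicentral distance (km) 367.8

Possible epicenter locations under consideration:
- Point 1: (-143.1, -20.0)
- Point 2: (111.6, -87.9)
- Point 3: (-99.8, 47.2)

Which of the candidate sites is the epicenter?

For each candidate, compare |candidate − station| to the reported distance:
Point 1: residuals MNV 60.0, HOPS 220.6, TON 188.2 → max 220.6 km
Point 2: residuals MNV 0.1, HOPS 0.0, TON 0.1 → max 0.1 km
Point 3: residuals MNV 71.0, HOPS 222.0, TON 240.5 → max 240.5 km
Only Point 2 has all residuals ≈ 0.

Point 2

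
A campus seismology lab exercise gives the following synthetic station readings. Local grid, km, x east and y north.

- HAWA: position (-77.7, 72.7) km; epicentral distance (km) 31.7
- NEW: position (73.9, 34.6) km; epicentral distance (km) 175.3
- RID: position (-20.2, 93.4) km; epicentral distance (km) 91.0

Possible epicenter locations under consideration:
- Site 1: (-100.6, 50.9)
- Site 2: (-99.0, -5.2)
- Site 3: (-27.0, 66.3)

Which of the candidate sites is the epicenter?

Site 1

For each candidate, compare |candidate − station| to the reported distance:
Site 1: residuals HAWA 0.1, NEW 0.0, RID 0.1 → max 0.1 km
Site 2: residuals HAWA 49.1, NEW 2.1, RID 35.2 → max 49.1 km
Site 3: residuals HAWA 19.4, NEW 69.5, RID 63.1 → max 69.5 km
Only Site 1 has all residuals ≈ 0.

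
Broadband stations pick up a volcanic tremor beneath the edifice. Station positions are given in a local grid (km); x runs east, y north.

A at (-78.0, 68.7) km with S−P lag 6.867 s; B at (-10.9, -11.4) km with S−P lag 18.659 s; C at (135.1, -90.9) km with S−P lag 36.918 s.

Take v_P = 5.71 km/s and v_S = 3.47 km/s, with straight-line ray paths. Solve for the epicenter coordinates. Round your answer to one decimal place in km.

x ≈ -121.4 km, y ≈ 111.2 km

Distance from S−P lag: d = Δt · v_P v_S / (v_P − v_S) = Δt · (5.71·3.47)/(5.71−3.47) ≈ 8.8454·Δt.
So d_A = 60.74, d_B = 165.05, d_C = 326.55 km.
Circle about each station: (x + 78.0)² + (y − 68.7)² = 60.74²; (x + 10.9)² + (y + 11.4)² = 165.05²; (x − 135.1)² + (y + 90.9)² = 326.55².
Subtracting the A equation from the B and C equations removes the quadratic terms:
134.2 x − 160.2 y = -34107.07
426.2 x − 319.2 y = -87234.42
Solving the 2×2 system: x ≈ -121.4, y ≈ 111.2 km.
Check against A (with the unrounded x, y): √((x + 78.0)²+(y − 68.7)²) = 60.75 ≈ 60.74 km. ✓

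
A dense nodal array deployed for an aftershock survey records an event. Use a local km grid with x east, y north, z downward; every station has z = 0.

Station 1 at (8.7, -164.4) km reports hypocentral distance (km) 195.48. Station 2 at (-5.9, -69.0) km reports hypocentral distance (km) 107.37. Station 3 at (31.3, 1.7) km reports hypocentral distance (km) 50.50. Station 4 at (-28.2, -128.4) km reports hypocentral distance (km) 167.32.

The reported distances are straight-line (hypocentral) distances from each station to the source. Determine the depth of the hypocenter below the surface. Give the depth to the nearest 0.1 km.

Each station gives a sphere (x−x_i)² + (y−y_i)² + z² = d_i² (stations at z=0).
Subtracting the Station 1 sphere from Station 2 and Station 3: z² cancels, leaving linear equations in x and y:
-29.2 x + 190.8 y = 4376.87
45.2 x + 332.2 y = 9541.71
Solving: x ≈ 20.004, y ≈ 26.001 km (keep extra digits for the depth step; rounded: 20.0, 26.0).
Then from the Station 1 sphere: z² = 195.48² − (x − 8.7)² − (y + 164.4)² with x = 20.004, y = 26.001, so z ≈ 42.803 ≈ 42.8 km.
Check against Station 4 (with the unrounded solution): distance 167.32 ≈ 167.32 km. ✓

z ≈ 42.8 km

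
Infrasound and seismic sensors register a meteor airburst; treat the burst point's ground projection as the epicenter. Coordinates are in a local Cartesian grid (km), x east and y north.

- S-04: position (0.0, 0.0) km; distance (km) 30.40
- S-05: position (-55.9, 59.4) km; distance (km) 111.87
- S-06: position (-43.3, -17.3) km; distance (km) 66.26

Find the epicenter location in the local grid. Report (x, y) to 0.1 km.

Circle about each station: x² + y² = 30.40²; (x + 55.9)² + (y − 59.4)² = 111.87²; (x + 43.3)² + (y + 17.3)² = 66.26².
Subtracting the S-04 equation from the S-05 and S-06 equations removes the quadratic terms:
-111.8 x + 118.8 y = -4937.57
-86.6 x − 34.6 y = -1292.05
Solving the 2×2 system: x ≈ 22.9, y ≈ -20.0 km.
Check against S-04 (with the unrounded x, y): √(x²+y²) = 30.41 ≈ 30.40 km. ✓

(22.9, -20.0)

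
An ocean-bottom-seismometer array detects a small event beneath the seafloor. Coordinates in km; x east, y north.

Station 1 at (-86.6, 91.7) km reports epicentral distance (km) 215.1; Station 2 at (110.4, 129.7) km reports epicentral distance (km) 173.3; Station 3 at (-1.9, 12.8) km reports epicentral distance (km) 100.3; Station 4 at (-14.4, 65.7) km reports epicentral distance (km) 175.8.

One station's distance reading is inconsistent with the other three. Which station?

Solve using three stations at a time. Using Station 1, Station 2, Station 3 (subtract circle equations pairwise → linear system) gives (x, y) ≈ (82.4, -41.2).
Distances from that point to each station vs reported:
  Station 1: calculated 215.0 vs reported 215.1 → residual 0.1 km
  Station 2: calculated 173.2 vs reported 173.3 → residual 0.1 km
  Station 3: calculated 100.1 vs reported 100.3 → residual 0.2 km
  Station 4: calculated 144.2 vs reported 175.8 → residual 31.6 km
Station 1, Station 2, Station 3 are mutually consistent (residuals ≈ 0); Station 4 is off by 31.6 km.

Station 4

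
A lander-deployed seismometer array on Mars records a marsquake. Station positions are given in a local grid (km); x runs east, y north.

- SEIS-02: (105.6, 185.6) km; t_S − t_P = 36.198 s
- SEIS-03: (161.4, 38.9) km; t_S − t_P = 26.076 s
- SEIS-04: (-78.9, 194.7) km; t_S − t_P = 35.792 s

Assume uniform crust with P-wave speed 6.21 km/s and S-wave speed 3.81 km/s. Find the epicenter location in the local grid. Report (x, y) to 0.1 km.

Distance from S−P lag: d = Δt · v_P v_S / (v_P − v_S) = Δt · (6.21·3.81)/(6.21−3.81) ≈ 9.8584·Δt.
So d_SEIS-02 = 356.85, d_SEIS-03 = 257.07, d_SEIS-04 = 352.85 km.
Circle about each station: (x − 105.6)² + (y − 185.6)² = 356.85²; (x − 161.4)² + (y − 38.9)² = 257.07²; (x + 78.9)² + (y − 194.7)² = 352.85².
Subtracting the SEIS-02 equation from the SEIS-03 and SEIS-04 equations removes the quadratic terms:
111.6 x − 293.4 y = 43221.39
-369.0 x + 18.2 y = 1373.38
Solving the 2×2 system: x ≈ -11.2, y ≈ -151.6 km.

(-11.2, -151.6)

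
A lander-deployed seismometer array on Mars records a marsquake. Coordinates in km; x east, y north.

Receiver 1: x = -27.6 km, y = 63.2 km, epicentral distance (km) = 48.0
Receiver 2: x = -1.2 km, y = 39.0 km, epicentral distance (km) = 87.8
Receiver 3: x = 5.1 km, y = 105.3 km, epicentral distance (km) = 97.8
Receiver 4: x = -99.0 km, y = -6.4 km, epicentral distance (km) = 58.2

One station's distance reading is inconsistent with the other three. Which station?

Solve using three stations at a time. Using Receiver 1, Receiver 3, Receiver 4 (subtract circle equations pairwise → linear system) gives (x, y) ≈ (-72.4, 45.5).
Distances from that point to each station vs reported:
  Receiver 1: calculated 48.2 vs reported 48.0 → residual 0.2 km
  Receiver 2: calculated 71.5 vs reported 87.8 → residual 16.3 km
  Receiver 3: calculated 97.9 vs reported 97.8 → residual 0.1 km
  Receiver 4: calculated 58.3 vs reported 58.2 → residual 0.1 km
Receiver 1, Receiver 3, Receiver 4 are mutually consistent (residuals ≈ 0); Receiver 2 is off by 16.3 km.

Receiver 2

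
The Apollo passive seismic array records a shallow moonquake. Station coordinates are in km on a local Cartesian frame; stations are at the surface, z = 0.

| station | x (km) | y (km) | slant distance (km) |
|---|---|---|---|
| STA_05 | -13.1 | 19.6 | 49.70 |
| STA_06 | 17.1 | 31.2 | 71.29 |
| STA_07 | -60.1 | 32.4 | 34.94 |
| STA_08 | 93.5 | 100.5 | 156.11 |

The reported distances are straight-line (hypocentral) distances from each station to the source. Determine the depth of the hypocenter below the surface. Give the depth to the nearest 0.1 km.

depth ≈ 31.5 km

Each station gives a sphere (x−x_i)² + (y−y_i)² + z² = d_i² (stations at z=0).
Subtracting the STA_05 sphere from STA_06 and STA_07: z² cancels, leaving linear equations in x and y:
60.4 x + 23.2 y = -1902.09
-94.0 x + 25.6 y = 5355.29
Solving: x ≈ -46.400, y ≈ 38.814 km (keep extra digits for the depth step; rounded: -46.4, 38.8).
Then from the STA_05 sphere: z² = 49.70² − (x + 13.1)² − (y − 19.6)² with x = -46.400, y = 38.814, so z ≈ 31.496 ≈ 31.5 km.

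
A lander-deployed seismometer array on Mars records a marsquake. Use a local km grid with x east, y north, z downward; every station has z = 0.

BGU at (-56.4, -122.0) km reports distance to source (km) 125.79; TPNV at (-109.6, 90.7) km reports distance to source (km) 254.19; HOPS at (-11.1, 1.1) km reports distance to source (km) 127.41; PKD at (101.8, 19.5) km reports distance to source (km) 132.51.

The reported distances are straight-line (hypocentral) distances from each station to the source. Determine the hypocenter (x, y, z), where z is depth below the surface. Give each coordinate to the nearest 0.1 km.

Each station gives a sphere (x−x_i)² + (y−y_i)² + z² = d_i² (stations at z=0).
Subtracting the BGU sphere from TPNV and HOPS: z² cancels, leaving linear equations in x and y:
-106.4 x + 425.4 y = -46615.74
90.6 x + 246.2 y = -18350.72
Solving: x ≈ 56.697, y ≈ -95.400 km (keep extra digits for the depth step; rounded: 56.7, -95.4).
Then from the BGU sphere: z² = 125.79² − (x + 56.4)² − (y + 122.0)² with x = 56.697, y = -95.400, so z ≈ 48.214 ≈ 48.2 km.

(56.7, -95.4, 48.2)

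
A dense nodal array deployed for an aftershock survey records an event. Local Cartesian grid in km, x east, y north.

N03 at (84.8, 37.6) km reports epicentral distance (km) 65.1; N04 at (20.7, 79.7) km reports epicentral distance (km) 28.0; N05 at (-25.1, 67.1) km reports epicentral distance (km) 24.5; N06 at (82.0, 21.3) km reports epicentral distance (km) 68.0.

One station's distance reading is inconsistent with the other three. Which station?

Solve using three stations at a time. Using N03, N04, N06 (subtract circle equations pairwise → linear system) gives (x, y) ≈ (21.4, 51.9).
Distances from that point to each station vs reported:
  N03: calculated 65.0 vs reported 65.1 → residual 0.1 km
  N04: calculated 27.8 vs reported 28.0 → residual 0.2 km
  N05: calculated 48.9 vs reported 24.5 → residual 24.4 km
  N06: calculated 67.9 vs reported 68.0 → residual 0.1 km
N03, N04, N06 are mutually consistent (residuals ≈ 0); N05 is off by 24.4 km.

N05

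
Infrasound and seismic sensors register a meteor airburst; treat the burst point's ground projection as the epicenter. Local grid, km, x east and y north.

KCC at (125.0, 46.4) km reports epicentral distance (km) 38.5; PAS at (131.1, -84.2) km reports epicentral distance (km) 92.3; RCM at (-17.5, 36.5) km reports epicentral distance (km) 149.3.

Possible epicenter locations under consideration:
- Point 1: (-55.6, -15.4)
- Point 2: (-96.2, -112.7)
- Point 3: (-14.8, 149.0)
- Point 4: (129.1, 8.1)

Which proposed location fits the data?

For each candidate, compare |candidate − station| to the reported distance:
Point 1: residuals KCC 152.4, PAS 106.7, RCM 84.9 → max 152.4 km
Point 2: residuals KCC 234.0, PAS 136.8, RCM 19.4 → max 234.0 km
Point 3: residuals KCC 134.9, PAS 182.8, RCM 36.8 → max 182.8 km
Point 4: residuals KCC 0.0, PAS 0.0, RCM 0.0 → max 0.0 km
Only Point 4 has all residuals ≈ 0.

Point 4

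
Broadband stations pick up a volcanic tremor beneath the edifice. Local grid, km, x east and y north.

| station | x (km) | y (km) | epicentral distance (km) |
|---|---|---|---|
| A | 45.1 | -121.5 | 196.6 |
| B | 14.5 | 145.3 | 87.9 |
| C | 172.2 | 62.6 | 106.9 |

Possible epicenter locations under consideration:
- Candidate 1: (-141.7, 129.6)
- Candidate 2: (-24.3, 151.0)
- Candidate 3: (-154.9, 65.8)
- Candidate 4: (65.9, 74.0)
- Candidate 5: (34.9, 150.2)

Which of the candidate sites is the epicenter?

Candidate 4

For each candidate, compare |candidate − station| to the reported distance:
Candidate 1: residuals A 116.4, B 69.1, C 214.1 → max 214.1 km
Candidate 2: residuals A 84.6, B 48.7, C 108.6 → max 108.6 km
Candidate 3: residuals A 77.4, B 99.2, C 220.2 → max 220.2 km
Candidate 4: residuals A 0.0, B 0.0, C 0.0 → max 0.0 km
Candidate 5: residuals A 75.3, B 66.9, C 56.0 → max 75.3 km
Only Candidate 4 has all residuals ≈ 0.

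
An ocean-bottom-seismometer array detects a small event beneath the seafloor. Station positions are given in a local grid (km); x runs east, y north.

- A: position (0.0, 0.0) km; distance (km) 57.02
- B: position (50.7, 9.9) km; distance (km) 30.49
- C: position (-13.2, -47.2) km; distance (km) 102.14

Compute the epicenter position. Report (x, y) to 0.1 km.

41.6 km east, 39.0 km north

Circle about each station: x² + y² = 57.02²; (x − 50.7)² + (y − 9.9)² = 30.49²; (x + 13.2)² + (y + 47.2)² = 102.14².
Subtracting the A equation from the B and C equations removes the quadratic terms:
101.4 x + 19.8 y = 4990.14
-26.4 x − 94.4 y = -4779.22
Solving the 2×2 system: x ≈ 41.6, y ≈ 39.0 km.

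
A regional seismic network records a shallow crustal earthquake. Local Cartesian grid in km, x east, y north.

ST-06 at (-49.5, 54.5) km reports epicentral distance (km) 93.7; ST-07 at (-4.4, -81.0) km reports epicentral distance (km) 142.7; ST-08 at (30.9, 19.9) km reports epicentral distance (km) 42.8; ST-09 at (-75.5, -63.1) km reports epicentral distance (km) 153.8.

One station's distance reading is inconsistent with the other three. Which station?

Solve using three stations at a time. Using ST-07, ST-08, ST-09 (subtract circle equations pairwise → linear system) gives (x, y) ≈ (16.5, 60.2).
Distances from that point to each station vs reported:
  ST-06: calculated 66.2 vs reported 93.7 → residual 27.5 km
  ST-07: calculated 142.7 vs reported 142.7 → residual 0.0 km
  ST-08: calculated 42.8 vs reported 42.8 → residual 0.0 km
  ST-09: calculated 153.8 vs reported 153.8 → residual 0.0 km
ST-07, ST-08, ST-09 are mutually consistent (residuals ≈ 0); ST-06 is off by 27.5 km.

ST-06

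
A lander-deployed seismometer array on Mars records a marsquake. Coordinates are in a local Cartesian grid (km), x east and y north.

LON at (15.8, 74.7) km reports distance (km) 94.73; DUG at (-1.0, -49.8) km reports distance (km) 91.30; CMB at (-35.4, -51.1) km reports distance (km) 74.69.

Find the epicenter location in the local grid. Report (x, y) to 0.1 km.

(-60.9, 19.1)

Circle about each station: (x − 15.8)² + (y − 74.7)² = 94.73²; (x + 1.0)² + (y + 49.8)² = 91.30²; (x + 35.4)² + (y + 51.1)² = 74.69².
Subtracting pairs of circle equations eliminates x²+y² and gives linear equations (the radical axes):
-33.6 x − 249.0 y = -2710.61
-102.4 x − 251.6 y = 1429.82
Solving the 2×2 system: x ≈ -60.9, y ≈ 19.1 km.
Check against LON (with the unrounded x, y): √((x − 15.8)²+(y − 74.7)²) = 94.73 ≈ 94.73 km. ✓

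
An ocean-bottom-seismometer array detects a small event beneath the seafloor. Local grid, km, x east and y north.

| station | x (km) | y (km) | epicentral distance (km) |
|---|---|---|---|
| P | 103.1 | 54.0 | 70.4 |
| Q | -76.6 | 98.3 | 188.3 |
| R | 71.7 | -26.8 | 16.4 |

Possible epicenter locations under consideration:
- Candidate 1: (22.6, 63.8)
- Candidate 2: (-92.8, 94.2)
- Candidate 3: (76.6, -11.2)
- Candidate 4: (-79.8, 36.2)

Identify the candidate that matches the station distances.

For each candidate, compare |candidate − station| to the reported distance:
Candidate 1: residuals P 10.7, Q 83.3, R 86.6 → max 86.6 km
Candidate 2: residuals P 129.6, Q 171.6, R 187.8 → max 187.8 km
Candidate 3: residuals P 0.0, Q 0.0, R 0.0 → max 0.0 km
Candidate 4: residuals P 113.4, Q 126.1, R 147.7 → max 147.7 km
Only Candidate 3 has all residuals ≈ 0.

Candidate 3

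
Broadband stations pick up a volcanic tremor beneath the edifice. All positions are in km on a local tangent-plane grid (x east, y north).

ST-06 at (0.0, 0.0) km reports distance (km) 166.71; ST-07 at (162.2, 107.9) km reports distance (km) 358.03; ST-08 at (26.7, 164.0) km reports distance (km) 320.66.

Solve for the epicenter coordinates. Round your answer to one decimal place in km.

Circle about each station: x² + y² = 166.71²; (x − 162.2)² + (y − 107.9)² = 358.03²; (x − 26.7)² + (y − 164.0)² = 320.66².
Subtracting the ST-06 equation from the ST-07 and ST-08 equations removes the quadratic terms:
324.4 x + 215.8 y = -62442.01
53.4 x + 328.0 y = -47421.72
Solving the 2×2 system: x ≈ -108.0, y ≈ -127.0 km.

-108.0 km east, -127.0 km north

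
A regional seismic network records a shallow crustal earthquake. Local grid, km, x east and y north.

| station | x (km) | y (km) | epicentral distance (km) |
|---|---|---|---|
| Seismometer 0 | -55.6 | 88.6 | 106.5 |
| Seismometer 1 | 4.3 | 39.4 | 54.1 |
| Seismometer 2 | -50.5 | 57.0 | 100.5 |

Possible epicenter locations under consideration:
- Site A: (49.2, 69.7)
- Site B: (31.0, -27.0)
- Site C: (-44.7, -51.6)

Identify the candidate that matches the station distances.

Site A

For each candidate, compare |candidate − station| to the reported distance:
Site A: residuals Seismometer 0 0.0, Seismometer 1 0.1, Seismometer 2 0.0 → max 0.1 km
Site B: residuals Seismometer 0 37.9, Seismometer 1 17.5, Seismometer 2 16.5 → max 37.9 km
Site C: residuals Seismometer 0 34.1, Seismometer 1 49.3, Seismometer 2 8.3 → max 49.3 km
Only Site A has all residuals ≈ 0.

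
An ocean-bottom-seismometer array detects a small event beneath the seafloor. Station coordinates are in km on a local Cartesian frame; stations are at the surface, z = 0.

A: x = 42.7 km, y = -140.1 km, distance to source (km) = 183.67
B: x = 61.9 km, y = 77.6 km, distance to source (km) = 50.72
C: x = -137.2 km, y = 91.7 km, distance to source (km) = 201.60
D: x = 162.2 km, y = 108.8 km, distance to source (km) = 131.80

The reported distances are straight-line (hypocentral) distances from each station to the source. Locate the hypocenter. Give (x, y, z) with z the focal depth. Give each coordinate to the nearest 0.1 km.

Each station gives a sphere (x−x_i)² + (y−y_i)² + z² = d_i² (stations at z=0).
Subtracting the A sphere from B and C: z² cancels, leaving linear equations in x and y:
38.4 x + 435.4 y = 19564.22
-359.8 x + 463.6 y = -1126.46
Solving: x ≈ 54.800, y ≈ 40.101 km (keep extra digits for the depth step; rounded: 54.8, 40.1).
Then from the A sphere: z² = 183.67² − (x − 42.7)² − (y + 140.1)² with x = 54.800, y = 40.101, so z ≈ 33.404 ≈ 33.4 km.
Check against D (with the unrounded solution): distance 131.80 ≈ 131.80 km. ✓

(54.8, 40.1, 33.4)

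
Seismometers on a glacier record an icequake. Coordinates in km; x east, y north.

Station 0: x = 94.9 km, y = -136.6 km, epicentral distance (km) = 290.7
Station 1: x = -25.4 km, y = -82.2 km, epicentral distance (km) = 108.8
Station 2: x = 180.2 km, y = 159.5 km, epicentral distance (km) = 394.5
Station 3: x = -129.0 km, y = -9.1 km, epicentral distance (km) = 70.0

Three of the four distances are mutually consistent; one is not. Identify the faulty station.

Solve using three stations at a time. Using Station 1, Station 2, Station 3 (subtract circle equations pairwise → linear system) gives (x, y) ≈ (-134.1, -78.9).
Distances from that point to each station vs reported:
  Station 0: calculated 236.2 vs reported 290.7 → residual 54.5 km
  Station 1: calculated 108.8 vs reported 108.8 → residual 0.0 km
  Station 2: calculated 394.5 vs reported 394.5 → residual 0.0 km
  Station 3: calculated 70.0 vs reported 70.0 → residual 0.0 km
Station 1, Station 2, Station 3 are mutually consistent (residuals ≈ 0); Station 0 is off by 54.5 km.

Station 0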